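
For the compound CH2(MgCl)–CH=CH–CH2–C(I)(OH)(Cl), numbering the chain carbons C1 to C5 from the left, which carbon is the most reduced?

Tallying each carbon's bonds:
C1: 1C, 2H, 1Mg → 0 − 2 − 1 = -3
C2: 3C, 1H → 0 − 1 = -1
C3: 3C, 1H → 0 − 1 = -1
C4: 2C, 2H → 0 − 2 = -2
C5: 1C, 1O, 1Cl, 1I → 0 + 1 + 1 + 1 = +3
The most reduced carbon is C1 at -3.

C1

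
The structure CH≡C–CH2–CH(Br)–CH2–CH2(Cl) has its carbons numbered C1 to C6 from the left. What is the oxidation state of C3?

Count +1 for every bond to an atom more electronegative than carbon and −1 for every bond to one less electronegative; C–C bonds are 0.
C3 has one bond to C (0), one bond to C (0), one bond to H (-1), one bond to H (-1).
Oxidation state = 0 + 0 − 1 − 1 = -2.

-2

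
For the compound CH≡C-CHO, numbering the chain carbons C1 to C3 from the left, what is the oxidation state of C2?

C2 has a triple bond to C (3×0 = 0), one bond to C (0).
Oxidation state = 0 + 0 = 0.

0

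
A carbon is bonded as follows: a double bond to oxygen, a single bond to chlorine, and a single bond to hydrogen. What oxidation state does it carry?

The carbon has one bond to H (-1), one bond to Cl (+1), a double bond to O (2×+1 = +2).
Oxidation state = -1 + 1 + 2 = +2.

+2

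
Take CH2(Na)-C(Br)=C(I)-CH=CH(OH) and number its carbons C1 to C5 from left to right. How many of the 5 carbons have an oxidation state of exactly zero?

1

Tallying each carbon's bonds:
C1: 1C, 2H, 1Na → 0 − 2 − 1 = -3
C2: 3C, 1Br → 0 + 1 = +1
C3: 3C, 1I → 0 + 1 = +1
C4: 3C, 1H → 0 − 1 = -1
C5: 2C, 1H, 1O → 0 − 1 + 1 = 0
1 carbon (C5) meets the condition.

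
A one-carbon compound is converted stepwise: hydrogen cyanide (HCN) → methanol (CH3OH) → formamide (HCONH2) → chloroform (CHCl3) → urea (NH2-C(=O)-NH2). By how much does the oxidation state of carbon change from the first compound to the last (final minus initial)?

Carbon oxidation states along the series — hydrogen cyanide: +2, methanol: -2, formamide: +2, chloroform: +2, urea: +4.
Net change = +4 − (+2) = +2.

+2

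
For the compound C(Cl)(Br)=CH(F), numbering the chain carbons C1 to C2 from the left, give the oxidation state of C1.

C1 has a double bond to C (2×0 = 0), one bond to Cl (+1), one bond to Br (+1).
Oxidation state = 0 + 1 + 1 = +2.

+2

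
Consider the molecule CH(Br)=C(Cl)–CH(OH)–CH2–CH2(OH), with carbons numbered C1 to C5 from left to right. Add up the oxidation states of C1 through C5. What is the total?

Tallying each carbon's bonds:
C1: 2C, 1H, 1Br → 0 − 1 + 1 = 0
C2: 3C, 1Cl → 0 + 1 = +1
C3: 2C, 1H, 1O → 0 − 1 + 1 = 0
C4: 2C, 2H → 0 − 2 = -2
C5: 1C, 2H, 1O → 0 − 2 + 1 = -1
Sum = 0 + 1 + 0 − 2 − 1 = -2.

-2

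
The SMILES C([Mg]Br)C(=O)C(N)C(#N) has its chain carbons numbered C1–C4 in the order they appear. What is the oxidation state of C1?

-3

C1 has one bond to C (0), one bond to H (-1), one bond to H (-1), one bond to Mg (-1).
Oxidation state = 0 − 1 − 1 − 1 = -3.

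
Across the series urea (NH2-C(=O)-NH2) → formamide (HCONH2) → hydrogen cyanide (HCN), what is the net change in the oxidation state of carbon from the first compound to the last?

Carbon oxidation states along the series — urea: +4, formamide: +2, hydrogen cyanide: +2.
Net change = +2 − (+4) = -2.

-2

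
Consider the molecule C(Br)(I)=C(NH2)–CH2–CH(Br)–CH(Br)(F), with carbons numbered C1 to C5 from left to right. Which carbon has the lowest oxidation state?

C3

Count +1 for every bond to an atom more electronegative than carbon and −1 for every bond to one less electronegative; C–C bonds are 0. Tallying each carbon:
C1: 2C, 1Br, 1I → 0 + 1 + 1 = +2
C2: 3C, 1N → 0 + 1 = +1
C3: 2C, 2H → 0 − 2 = -2
C4: 2C, 1H, 1Br → 0 − 1 + 1 = 0
C5: 1C, 1H, 1F, 1Br → 0 − 1 + 1 + 1 = +1
The most reduced carbon is C3 at -2.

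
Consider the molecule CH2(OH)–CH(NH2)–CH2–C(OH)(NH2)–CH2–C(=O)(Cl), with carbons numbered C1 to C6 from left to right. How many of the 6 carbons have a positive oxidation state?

2

Tallying each carbon's bonds:
C1: 1C, 2H, 1O → 0 − 2 + 1 = -1
C2: 2C, 1H, 1N → 0 − 1 + 1 = 0
C3: 2C, 2H → 0 − 2 = -2
C4: 2C, 1O, 1N → 0 + 1 + 1 = +2
C5: 2C, 2H → 0 − 2 = -2
C6: 1C, 2O, 1Cl → 0 + 2 + 1 = +3
2 carbons (C4, C6) meet the condition.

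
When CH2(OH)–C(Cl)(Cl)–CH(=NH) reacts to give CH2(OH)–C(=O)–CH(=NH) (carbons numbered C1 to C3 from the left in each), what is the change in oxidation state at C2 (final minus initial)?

0

Before: C2 has 2 bonds to C, 2 bonds to Cl → oxidation state +2.
After: C2 has 2 bonds to C, 2 bonds to O → oxidation state +2.
Δ = +2 − (+2) = 0, so no net redox change at C2.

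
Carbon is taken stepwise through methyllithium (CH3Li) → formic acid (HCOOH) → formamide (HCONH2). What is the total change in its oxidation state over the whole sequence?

Carbon oxidation states along the series — methyllithium: -4, formic acid: +2, formamide: +2.
Net change = +2 − (-4) = +6.

+6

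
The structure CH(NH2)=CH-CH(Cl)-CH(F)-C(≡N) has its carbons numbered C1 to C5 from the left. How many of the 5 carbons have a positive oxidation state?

Bonds to more-electronegative neighbours contribute +1 each, bonds to H or metals contribute −1 each, and C–C bonds contribute 0. Tallying each carbon:
C1: 2C, 1H, 1N → 0 − 1 + 1 = 0
C2: 3C, 1H → 0 − 1 = -1
C3: 2C, 1H, 1Cl → 0 − 1 + 1 = 0
C4: 2C, 1H, 1F → 0 − 1 + 1 = 0
C5: 1C, 3N → 0 + 3 = +3
1 carbon (C5) meets the condition.

1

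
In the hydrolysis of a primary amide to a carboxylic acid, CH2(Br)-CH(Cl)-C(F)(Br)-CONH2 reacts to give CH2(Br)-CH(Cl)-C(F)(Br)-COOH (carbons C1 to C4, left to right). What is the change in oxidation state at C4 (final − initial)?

Before: C4 has 1 bond to C, 2 bonds to O, 1 bond to N → oxidation state +3.
After: C4 has 1 bond to C, 3 bonds to O → oxidation state +3.
Δ = +3 − (+3) = 0, so no net redox change at C4.

0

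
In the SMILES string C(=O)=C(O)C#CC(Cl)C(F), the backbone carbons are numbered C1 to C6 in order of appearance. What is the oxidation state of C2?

+1

C2 has a double bond to C (2×0 = 0), one bond to C (0), one bond to O (+1).
Oxidation state = 0 + 0 + 1 = +1.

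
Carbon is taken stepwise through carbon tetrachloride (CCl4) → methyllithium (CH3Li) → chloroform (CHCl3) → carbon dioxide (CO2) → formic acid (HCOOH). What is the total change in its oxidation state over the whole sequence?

Carbon oxidation states along the series — carbon tetrachloride: +4, methyllithium: -4, chloroform: +2, carbon dioxide: +4, formic acid: +2.
Net change = +2 − (+4) = -2.

-2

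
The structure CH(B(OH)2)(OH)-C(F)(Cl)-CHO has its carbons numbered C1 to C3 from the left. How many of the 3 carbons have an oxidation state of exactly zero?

0

Tallying each carbon's bonds:
C1: 1C, 1H, 1O, 1B → 0 − 1 + 1 − 1 = -1
C2: 2C, 1F, 1Cl → 0 + 1 + 1 = +2
C3: 1C, 1H, 2O → 0 − 1 + 2 = +1
0 carbons meet the condition.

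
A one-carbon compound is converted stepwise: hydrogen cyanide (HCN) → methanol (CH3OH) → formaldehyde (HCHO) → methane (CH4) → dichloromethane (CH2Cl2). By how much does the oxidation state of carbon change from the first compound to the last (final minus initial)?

Carbon oxidation states along the series — hydrogen cyanide: +2, methanol: -2, formaldehyde: 0, methane: -4, dichloromethane: 0.
Net change = 0 − (+2) = -2.

-2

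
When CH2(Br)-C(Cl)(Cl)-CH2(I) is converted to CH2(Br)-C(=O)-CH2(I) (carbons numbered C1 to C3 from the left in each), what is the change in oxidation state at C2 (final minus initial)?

Before: C2 has 2 bonds to C, 2 bonds to Cl → oxidation state +2.
After: C2 has 2 bonds to C, 2 bonds to O → oxidation state +2.
Δ = +2 − (+2) = 0, so no net redox change at C2.

0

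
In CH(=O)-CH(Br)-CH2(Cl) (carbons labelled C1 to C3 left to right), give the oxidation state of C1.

C1 has one bond to C (0), a double bond to O (2×+1 = +2), one bond to H (-1).
Oxidation state = 0 + 2 − 1 = +1.

+1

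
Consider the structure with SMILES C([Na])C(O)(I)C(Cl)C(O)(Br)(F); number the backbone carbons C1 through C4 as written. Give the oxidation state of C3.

C3 has one bond to C (0), one bond to C (0), one bond to Cl (+1), one bond to H (-1).
Oxidation state = 0 + 0 + 1 − 1 = 0.

0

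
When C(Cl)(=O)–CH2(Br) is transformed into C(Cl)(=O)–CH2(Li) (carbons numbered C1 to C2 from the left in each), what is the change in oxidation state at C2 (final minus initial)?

Before: C2 has 1 bond to C, 2 bonds to H, 1 bond to Br → oxidation state -1.
After: C2 has 1 bond to C, 2 bonds to H, 1 bond to Li → oxidation state -3.
Δ = -3 − (-1) = -2, so this is a reduction at C2.

-2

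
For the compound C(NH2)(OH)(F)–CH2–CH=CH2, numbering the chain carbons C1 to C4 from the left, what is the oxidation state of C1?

Count +1 for every bond to an atom more electronegative than carbon and −1 for every bond to one less electronegative; C–C bonds are 0.
C1 has one bond to C (0), one bond to N (+1), one bond to O (+1), one bond to F (+1).
Oxidation state = 0 + 1 + 1 + 1 = +3.

+3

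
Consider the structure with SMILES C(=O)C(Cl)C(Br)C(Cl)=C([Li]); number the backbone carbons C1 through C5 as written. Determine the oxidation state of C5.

-2

C5 has a double bond to C (2×0 = 0), one bond to H (-1), one bond to Li (-1).
Oxidation state = 0 − 1 − 1 = -2.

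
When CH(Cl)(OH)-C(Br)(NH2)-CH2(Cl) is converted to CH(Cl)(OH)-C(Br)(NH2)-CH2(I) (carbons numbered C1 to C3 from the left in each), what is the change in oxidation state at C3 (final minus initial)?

0

Before: C3 has 1 bond to C, 2 bonds to H, 1 bond to Cl → oxidation state -1.
After: C3 has 1 bond to C, 2 bonds to H, 1 bond to I → oxidation state -1.
Δ = -1 − (-1) = 0, so no net redox change at C3.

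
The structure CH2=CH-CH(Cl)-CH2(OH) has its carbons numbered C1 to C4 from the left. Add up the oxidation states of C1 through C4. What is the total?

Tallying each carbon's bonds:
C1: 2C, 2H → 0 − 2 = -2
C2: 3C, 1H → 0 − 1 = -1
C3: 2C, 1H, 1Cl → 0 − 1 + 1 = 0
C4: 1C, 2H, 1O → 0 − 2 + 1 = -1
Sum = -2 − 1 + 0 − 1 = -4.

-4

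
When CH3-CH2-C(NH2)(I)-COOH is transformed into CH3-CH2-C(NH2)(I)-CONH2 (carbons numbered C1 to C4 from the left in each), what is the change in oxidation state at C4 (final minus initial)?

0

Before: C4 has 1 bond to C, 3 bonds to O → oxidation state +3.
After: C4 has 1 bond to C, 2 bonds to O, 1 bond to N → oxidation state +3.
Δ = +3 − (+3) = 0, so no net redox change at C4.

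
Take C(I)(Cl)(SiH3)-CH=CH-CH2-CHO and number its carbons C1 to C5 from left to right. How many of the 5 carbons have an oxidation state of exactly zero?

0

Tallying each carbon's bonds:
C1: 1C, 1Cl, 1I, 1Si → 0 + 1 + 1 − 1 = +1
C2: 3C, 1H → 0 − 1 = -1
C3: 3C, 1H → 0 − 1 = -1
C4: 2C, 2H → 0 − 2 = -2
C5: 1C, 1H, 2O → 0 − 1 + 2 = +1
0 carbons meet the condition.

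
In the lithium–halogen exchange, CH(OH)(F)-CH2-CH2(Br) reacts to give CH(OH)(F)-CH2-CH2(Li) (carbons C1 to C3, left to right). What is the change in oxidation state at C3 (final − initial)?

-2

Before: C3 has 1 bond to C, 2 bonds to H, 1 bond to Br → oxidation state -1.
After: C3 has 1 bond to C, 2 bonds to H, 1 bond to Li → oxidation state -3.
Δ = -3 − (-1) = -2, so this is a reduction at C3.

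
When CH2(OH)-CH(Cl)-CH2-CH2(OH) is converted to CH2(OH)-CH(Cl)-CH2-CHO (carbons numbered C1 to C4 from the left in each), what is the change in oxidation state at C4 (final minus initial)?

+2

Before: C4 has 1 bond to C, 2 bonds to H, 1 bond to O → oxidation state -1.
After: C4 has 1 bond to C, 1 bond to H, 2 bonds to O → oxidation state +1.
Δ = +1 − (-1) = +2, so this is an oxidation at C4.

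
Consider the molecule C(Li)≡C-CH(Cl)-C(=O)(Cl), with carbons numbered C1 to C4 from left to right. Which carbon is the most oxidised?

C4

Bonds to more-electronegative neighbours contribute +1 each, bonds to H or metals contribute −1 each, and C–C bonds contribute 0. Tallying each carbon:
C1: 3C, 1Li → 0 − 1 = -1
C2: 4C → 0 = 0
C3: 2C, 1H, 1Cl → 0 − 1 + 1 = 0
C4: 1C, 2O, 1Cl → 0 + 2 + 1 = +3
The most oxidised carbon is C4 at +3.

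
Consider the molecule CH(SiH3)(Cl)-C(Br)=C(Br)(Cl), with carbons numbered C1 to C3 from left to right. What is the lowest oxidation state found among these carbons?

Each bond to a more electronegative atom (O, N, halogen) counts +1, each bond to a less electronegative atom (H, metal, B, Si) counts −1, and each C–C bond counts 0. Tallying each carbon:
C1: 1C, 1H, 1Cl, 1Si → 0 − 1 + 1 − 1 = -1
C2: 3C, 1Br → 0 + 1 = +1
C3: 2C, 1Cl, 1Br → 0 + 1 + 1 = +2
The lowest value is -1.

-1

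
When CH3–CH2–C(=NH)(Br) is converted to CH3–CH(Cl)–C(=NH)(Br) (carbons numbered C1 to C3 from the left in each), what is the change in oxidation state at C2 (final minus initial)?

+2

Before: C2 has 2 bonds to C, 2 bonds to H → oxidation state -2.
After: C2 has 2 bonds to C, 1 bond to H, 1 bond to Cl → oxidation state 0.
Δ = 0 − (-2) = +2, so this is an oxidation at C2.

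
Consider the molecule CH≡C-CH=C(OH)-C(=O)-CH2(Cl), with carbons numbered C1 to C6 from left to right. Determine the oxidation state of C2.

C2 has a triple bond to C (3×0 = 0), one bond to C (0).
Oxidation state = 0 + 0 = 0.

0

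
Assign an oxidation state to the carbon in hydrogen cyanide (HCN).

+2

The carbon has one bond to H (-1), a triple bond to N (3×+1 = +3).
Oxidation state = -1 + 3 = +2.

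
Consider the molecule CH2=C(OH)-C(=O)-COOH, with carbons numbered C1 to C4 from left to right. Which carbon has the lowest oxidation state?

C1

Bonds to more-electronegative neighbours contribute +1 each, bonds to H or metals contribute −1 each, and C–C bonds contribute 0. Tallying each carbon:
C1: 2C, 2H → 0 − 2 = -2
C2: 3C, 1O → 0 + 1 = +1
C3: 2C, 2O → 0 + 2 = +2
C4: 1C, 3O → 0 + 3 = +3
The most reduced carbon is C1 at -2.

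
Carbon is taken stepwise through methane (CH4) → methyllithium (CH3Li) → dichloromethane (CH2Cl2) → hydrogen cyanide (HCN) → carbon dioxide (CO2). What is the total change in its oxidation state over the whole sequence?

+8

Carbon oxidation states along the series — methane: -4, methyllithium: -4, dichloromethane: 0, hydrogen cyanide: +2, carbon dioxide: +4.
Net change = +4 − (-4) = +8.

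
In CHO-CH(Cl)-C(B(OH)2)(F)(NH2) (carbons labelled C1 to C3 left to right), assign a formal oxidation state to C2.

0

C2 has one bond to C (0), one bond to C (0), one bond to Cl (+1), one bond to H (-1).
Oxidation state = 0 + 0 + 1 − 1 = 0.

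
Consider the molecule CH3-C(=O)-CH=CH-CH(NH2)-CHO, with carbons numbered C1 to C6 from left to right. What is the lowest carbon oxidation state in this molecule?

Assign +1 per bond to O/N/halogen, −1 per bond to H or an electropositive element, and 0 per bond to carbon. Tallying each carbon:
C1: 1C, 3H → 0 − 3 = -3
C2: 2C, 2O → 0 + 2 = +2
C3: 3C, 1H → 0 − 1 = -1
C4: 3C, 1H → 0 − 1 = -1
C5: 2C, 1H, 1N → 0 − 1 + 1 = 0
C6: 1C, 1H, 2O → 0 − 1 + 2 = +1
The lowest value is -3.

-3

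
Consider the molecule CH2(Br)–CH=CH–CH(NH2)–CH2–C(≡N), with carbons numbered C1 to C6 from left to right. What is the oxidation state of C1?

Assign +1 per bond to O/N/halogen, −1 per bond to H or an electropositive element, and 0 per bond to carbon.
C1 has one bond to C (0), one bond to Br (+1), one bond to H (-1), one bond to H (-1).
Oxidation state = 0 + 1 − 1 − 1 = -1.

-1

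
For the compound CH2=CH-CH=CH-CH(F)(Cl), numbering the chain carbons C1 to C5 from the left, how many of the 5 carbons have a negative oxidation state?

4

Each bond to a more electronegative atom (O, N, halogen) counts +1, each bond to a less electronegative atom (H, metal, B, Si) counts −1, and each C–C bond counts 0. Tallying each carbon:
C1: 2C, 2H → 0 − 2 = -2
C2: 3C, 1H → 0 − 1 = -1
C3: 3C, 1H → 0 − 1 = -1
C4: 3C, 1H → 0 − 1 = -1
C5: 1C, 1H, 1F, 1Cl → 0 − 1 + 1 + 1 = +1
4 carbons (C1, C2, C3, C4) meet the condition.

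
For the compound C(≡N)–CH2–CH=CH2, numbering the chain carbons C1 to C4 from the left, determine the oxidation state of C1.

Bonds to more-electronegative neighbours contribute +1 each, bonds to H or metals contribute −1 each, and C–C bonds contribute 0.
C1 has one bond to C (0), a triple bond to N (3×+1 = +3).
Oxidation state = 0 + 3 = +3.

+3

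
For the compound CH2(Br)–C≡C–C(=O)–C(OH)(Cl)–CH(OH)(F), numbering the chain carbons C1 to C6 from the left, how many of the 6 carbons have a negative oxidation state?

1

Bonds to more-electronegative neighbours contribute +1 each, bonds to H or metals contribute −1 each, and C–C bonds contribute 0. Tallying each carbon:
C1: 1C, 2H, 1Br → 0 − 2 + 1 = -1
C2: 4C → 0 = 0
C3: 4C → 0 = 0
C4: 2C, 2O → 0 + 2 = +2
C5: 2C, 1O, 1Cl → 0 + 1 + 1 = +2
C6: 1C, 1H, 1O, 1F → 0 − 1 + 1 + 1 = +1
1 carbon (C1) meets the condition.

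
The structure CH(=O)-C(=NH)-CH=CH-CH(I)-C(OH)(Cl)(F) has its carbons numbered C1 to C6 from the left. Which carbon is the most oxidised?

C6

Tallying each carbon's bonds:
C1: 1C, 1H, 2O → 0 − 1 + 2 = +1
C2: 2C, 2N → 0 + 2 = +2
C3: 3C, 1H → 0 − 1 = -1
C4: 3C, 1H → 0 − 1 = -1
C5: 2C, 1H, 1I → 0 − 1 + 1 = 0
C6: 1C, 1O, 1F, 1Cl → 0 + 1 + 1 + 1 = +3
The most oxidised carbon is C6 at +3.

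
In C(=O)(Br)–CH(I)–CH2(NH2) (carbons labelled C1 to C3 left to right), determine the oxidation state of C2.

Bonds to more-electronegative neighbours contribute +1 each, bonds to H or metals contribute −1 each, and C–C bonds contribute 0.
C2 has one bond to C (0), one bond to C (0), one bond to I (+1), one bond to H (-1).
Oxidation state = 0 + 0 + 1 − 1 = 0.

0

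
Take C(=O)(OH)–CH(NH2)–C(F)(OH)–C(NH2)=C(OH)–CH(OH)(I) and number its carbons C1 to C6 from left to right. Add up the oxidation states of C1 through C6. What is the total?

Bonds to more-electronegative neighbours contribute +1 each, bonds to H or metals contribute −1 each, and C–C bonds contribute 0. Tallying each carbon:
C1: 1C, 3O → 0 + 3 = +3
C2: 2C, 1H, 1N → 0 − 1 + 1 = 0
C3: 2C, 1O, 1F → 0 + 1 + 1 = +2
C4: 3C, 1N → 0 + 1 = +1
C5: 3C, 1O → 0 + 1 = +1
C6: 1C, 1H, 1O, 1I → 0 − 1 + 1 + 1 = +1
Sum = +3 + 0 + 2 + 1 + 1 + 1 = +8.

+8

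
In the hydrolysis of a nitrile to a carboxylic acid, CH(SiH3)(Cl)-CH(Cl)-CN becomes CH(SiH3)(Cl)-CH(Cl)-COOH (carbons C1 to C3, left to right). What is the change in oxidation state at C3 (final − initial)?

0

Before: C3 has 1 bond to C, 3 bonds to N → oxidation state +3.
After: C3 has 1 bond to C, 3 bonds to O → oxidation state +3.
Δ = +3 − (+3) = 0, so no net redox change at C3.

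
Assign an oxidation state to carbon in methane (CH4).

-4

The carbon has one bond to H (-1), one bond to H (-1), one bond to H (-1), one bond to H (-1).
Oxidation state = -1 − 1 − 1 − 1 = -4.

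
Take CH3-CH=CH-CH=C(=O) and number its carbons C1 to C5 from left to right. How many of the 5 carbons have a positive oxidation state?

Tallying each carbon's bonds:
C1: 1C, 3H → 0 − 3 = -3
C2: 3C, 1H → 0 − 1 = -1
C3: 3C, 1H → 0 − 1 = -1
C4: 3C, 1H → 0 − 1 = -1
C5: 2C, 2O → 0 + 2 = +2
1 carbon (C5) meets the condition.

1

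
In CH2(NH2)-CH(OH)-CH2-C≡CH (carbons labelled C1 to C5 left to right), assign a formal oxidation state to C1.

C1 has one bond to C (0), one bond to N (+1), one bond to H (-1), one bond to H (-1).
Oxidation state = 0 + 1 − 1 − 1 = -1.

-1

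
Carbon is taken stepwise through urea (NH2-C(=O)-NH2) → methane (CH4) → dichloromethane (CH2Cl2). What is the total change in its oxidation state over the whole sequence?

-4

Carbon oxidation states along the series — urea: +4, methane: -4, dichloromethane: 0.
Net change = 0 − (+4) = -4.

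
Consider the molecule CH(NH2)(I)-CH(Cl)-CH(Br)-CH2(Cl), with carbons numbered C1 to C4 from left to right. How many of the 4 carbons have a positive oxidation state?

1

Tallying each carbon's bonds:
C1: 1C, 1H, 1N, 1I → 0 − 1 + 1 + 1 = +1
C2: 2C, 1H, 1Cl → 0 − 1 + 1 = 0
C3: 2C, 1H, 1Br → 0 − 1 + 1 = 0
C4: 1C, 2H, 1Cl → 0 − 2 + 1 = -1
1 carbon (C1) meets the condition.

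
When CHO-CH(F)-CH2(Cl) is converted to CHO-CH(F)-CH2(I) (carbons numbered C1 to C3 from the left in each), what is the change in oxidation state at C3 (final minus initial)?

Before: C3 has 1 bond to C, 2 bonds to H, 1 bond to Cl → oxidation state -1.
After: C3 has 1 bond to C, 2 bonds to H, 1 bond to I → oxidation state -1.
Δ = -1 − (-1) = 0, so no net redox change at C3.

0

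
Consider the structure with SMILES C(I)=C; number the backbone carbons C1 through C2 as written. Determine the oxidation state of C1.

Count +1 for every bond to an atom more electronegative than carbon and −1 for every bond to one less electronegative; C–C bonds are 0.
C1 has a double bond to C (2×0 = 0), one bond to H (-1), one bond to I (+1).
Oxidation state = 0 − 1 + 1 = 0.

0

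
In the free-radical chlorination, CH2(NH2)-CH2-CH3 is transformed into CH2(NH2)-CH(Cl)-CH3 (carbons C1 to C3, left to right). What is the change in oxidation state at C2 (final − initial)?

+2

Before: C2 has 2 bonds to C, 2 bonds to H → oxidation state -2.
After: C2 has 2 bonds to C, 1 bond to H, 1 bond to Cl → oxidation state 0.
Δ = 0 − (-2) = +2, so this is an oxidation at C2.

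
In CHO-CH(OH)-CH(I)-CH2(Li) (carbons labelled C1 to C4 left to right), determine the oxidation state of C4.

C4 has one bond to C (0), one bond to H (-1), one bond to H (-1), one bond to Li (-1).
Oxidation state = 0 − 1 − 1 − 1 = -3.

-3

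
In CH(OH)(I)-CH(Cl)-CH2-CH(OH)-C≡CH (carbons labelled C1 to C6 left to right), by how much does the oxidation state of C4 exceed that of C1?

-1

C4: 2C, 1H, 1O → 0 − 1 + 1 = 0
C1: 1C, 1H, 1O, 1I → 0 − 1 + 1 + 1 = +1
Difference: 0 − (+1) = -1.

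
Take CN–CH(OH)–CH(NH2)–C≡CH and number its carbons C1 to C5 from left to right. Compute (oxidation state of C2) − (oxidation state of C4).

C2: 2C, 1H, 1O → 0 − 1 + 1 = 0
C4: 4C → 0 = 0
Difference: 0 − (0) = 0.

0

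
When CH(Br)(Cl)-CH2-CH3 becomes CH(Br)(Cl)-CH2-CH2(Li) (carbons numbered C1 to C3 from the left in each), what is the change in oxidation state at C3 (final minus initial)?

Before: C3 has 1 bond to C, 3 bonds to H → oxidation state -3.
After: C3 has 1 bond to C, 2 bonds to H, 1 bond to Li → oxidation state -3.
Δ = -3 − (-3) = 0, so no net redox change at C3.

0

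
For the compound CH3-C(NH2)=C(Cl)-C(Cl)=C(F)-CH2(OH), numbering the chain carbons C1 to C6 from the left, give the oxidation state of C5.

C5 has a double bond to C (2×0 = 0), one bond to C (0), one bond to F (+1).
Oxidation state = 0 + 0 + 1 = +1.

+1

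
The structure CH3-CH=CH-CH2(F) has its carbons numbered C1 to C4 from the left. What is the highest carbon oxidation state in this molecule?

Tallying each carbon's bonds:
C1: 1C, 3H → 0 − 3 = -3
C2: 3C, 1H → 0 − 1 = -1
C3: 3C, 1H → 0 − 1 = -1
C4: 1C, 2H, 1F → 0 − 2 + 1 = -1
The highest value is -1.

-1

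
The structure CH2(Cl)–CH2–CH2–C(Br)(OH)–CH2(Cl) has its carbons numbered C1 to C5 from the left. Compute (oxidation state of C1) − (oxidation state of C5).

C1: 1C, 2H, 1Cl → 0 − 2 + 1 = -1
C5: 1C, 2H, 1Cl → 0 − 2 + 1 = -1
Difference: -1 − (-1) = 0.

0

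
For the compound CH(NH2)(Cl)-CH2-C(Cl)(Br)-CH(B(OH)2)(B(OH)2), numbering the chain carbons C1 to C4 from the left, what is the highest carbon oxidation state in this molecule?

+2

Bonds to more-electronegative neighbours contribute +1 each, bonds to H or metals contribute −1 each, and C–C bonds contribute 0. Tallying each carbon:
C1: 1C, 1H, 1N, 1Cl → 0 − 1 + 1 + 1 = +1
C2: 2C, 2H → 0 − 2 = -2
C3: 2C, 1Cl, 1Br → 0 + 1 + 1 = +2
C4: 1C, 1H, 2B → 0 − 1 − 2 = -3
The highest value is +2.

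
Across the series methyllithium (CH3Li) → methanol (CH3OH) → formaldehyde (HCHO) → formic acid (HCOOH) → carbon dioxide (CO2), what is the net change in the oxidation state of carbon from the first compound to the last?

+8

Carbon oxidation states along the series — methyllithium: -4, methanol: -2, formaldehyde: 0, formic acid: +2, carbon dioxide: +4.
Net change = +4 − (-4) = +8.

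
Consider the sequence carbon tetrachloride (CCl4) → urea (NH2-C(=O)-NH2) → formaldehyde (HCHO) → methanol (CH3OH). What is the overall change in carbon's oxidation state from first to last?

Carbon oxidation states along the series — carbon tetrachloride: +4, urea: +4, formaldehyde: 0, methanol: -2.
Net change = -2 − (+4) = -6.

-6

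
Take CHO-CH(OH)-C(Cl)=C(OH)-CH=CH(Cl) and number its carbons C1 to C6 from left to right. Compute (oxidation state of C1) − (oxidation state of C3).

0

C1: 1C, 1H, 2O → 0 − 1 + 2 = +1
C3: 3C, 1Cl → 0 + 1 = +1
Difference: +1 − (+1) = 0.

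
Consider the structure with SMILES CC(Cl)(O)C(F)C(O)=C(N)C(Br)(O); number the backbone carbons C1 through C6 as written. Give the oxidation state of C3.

0

Bonds to more-electronegative neighbours contribute +1 each, bonds to H or metals contribute −1 each, and C–C bonds contribute 0.
C3 has one bond to C (0), one bond to C (0), one bond to F (+1), one bond to H (-1).
Oxidation state = 0 + 0 + 1 − 1 = 0.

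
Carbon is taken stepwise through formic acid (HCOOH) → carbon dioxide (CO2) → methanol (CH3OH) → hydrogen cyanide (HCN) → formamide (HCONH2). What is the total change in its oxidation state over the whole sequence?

0

Carbon oxidation states along the series — formic acid: +2, carbon dioxide: +4, methanol: -2, hydrogen cyanide: +2, formamide: +2.
Net change = +2 − (+2) = 0.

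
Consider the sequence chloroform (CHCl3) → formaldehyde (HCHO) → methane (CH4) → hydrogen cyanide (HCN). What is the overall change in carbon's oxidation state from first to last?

0

Carbon oxidation states along the series — chloroform: +2, formaldehyde: 0, methane: -4, hydrogen cyanide: +2.
Net change = +2 − (+2) = 0.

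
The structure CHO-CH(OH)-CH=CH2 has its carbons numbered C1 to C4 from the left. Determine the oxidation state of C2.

0

C2 has one bond to C (0), one bond to C (0), one bond to H (-1), one bond to O (+1).
Oxidation state = 0 + 0 − 1 + 1 = 0.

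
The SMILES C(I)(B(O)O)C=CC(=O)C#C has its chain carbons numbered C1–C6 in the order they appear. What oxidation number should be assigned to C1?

-1

C1 has one bond to C (0), one bond to H (-1), one bond to I (+1), one bond to B (-1).
Oxidation state = 0 − 1 + 1 − 1 = -1.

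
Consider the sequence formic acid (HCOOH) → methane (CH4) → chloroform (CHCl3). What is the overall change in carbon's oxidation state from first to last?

Carbon oxidation states along the series — formic acid: +2, methane: -4, chloroform: +2.
Net change = +2 − (+2) = 0.

0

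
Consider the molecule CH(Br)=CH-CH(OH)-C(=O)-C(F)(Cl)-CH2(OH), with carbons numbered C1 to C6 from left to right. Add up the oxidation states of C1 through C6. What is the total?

Tallying each carbon's bonds:
C1: 2C, 1H, 1Br → 0 − 1 + 1 = 0
C2: 3C, 1H → 0 − 1 = -1
C3: 2C, 1H, 1O → 0 − 1 + 1 = 0
C4: 2C, 2O → 0 + 2 = +2
C5: 2C, 1F, 1Cl → 0 + 1 + 1 = +2
C6: 1C, 2H, 1O → 0 − 2 + 1 = -1
Sum = 0 − 1 + 0 + 2 + 2 − 1 = +2.

+2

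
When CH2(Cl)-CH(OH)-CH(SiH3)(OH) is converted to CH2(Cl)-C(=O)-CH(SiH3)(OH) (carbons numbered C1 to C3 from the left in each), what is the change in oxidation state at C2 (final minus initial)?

Before: C2 has 2 bonds to C, 1 bond to H, 1 bond to O → oxidation state 0.
After: C2 has 2 bonds to C, 2 bonds to O → oxidation state +2.
Δ = +2 − (0) = +2, so this is an oxidation at C2.

+2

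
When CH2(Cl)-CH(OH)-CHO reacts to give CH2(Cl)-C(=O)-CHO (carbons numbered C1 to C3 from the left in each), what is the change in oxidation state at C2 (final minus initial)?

Before: C2 has 2 bonds to C, 1 bond to H, 1 bond to O → oxidation state 0.
After: C2 has 2 bonds to C, 2 bonds to O → oxidation state +2.
Δ = +2 − (0) = +2, so this is an oxidation at C2.

+2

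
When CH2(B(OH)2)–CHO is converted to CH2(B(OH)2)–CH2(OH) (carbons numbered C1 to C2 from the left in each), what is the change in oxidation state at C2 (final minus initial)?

Before: C2 has 1 bond to C, 1 bond to H, 2 bonds to O → oxidation state +1.
After: C2 has 1 bond to C, 2 bonds to H, 1 bond to O → oxidation state -1.
Δ = -1 − (+1) = -2, so this is a reduction at C2.

-2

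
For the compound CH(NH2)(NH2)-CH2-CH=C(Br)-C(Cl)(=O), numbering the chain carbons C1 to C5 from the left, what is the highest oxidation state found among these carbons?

+3

Tallying each carbon's bonds:
C1: 1C, 1H, 2N → 0 − 1 + 2 = +1
C2: 2C, 2H → 0 − 2 = -2
C3: 3C, 1H → 0 − 1 = -1
C4: 3C, 1Br → 0 + 1 = +1
C5: 1C, 2O, 1Cl → 0 + 2 + 1 = +3
The highest value is +3.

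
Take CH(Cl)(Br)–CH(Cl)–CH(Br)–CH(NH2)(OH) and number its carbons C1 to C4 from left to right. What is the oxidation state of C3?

Each bond to a more electronegative atom (O, N, halogen) counts +1, each bond to a less electronegative atom (H, metal, B, Si) counts −1, and each C–C bond counts 0.
C3 has one bond to C (0), one bond to C (0), one bond to H (-1), one bond to Br (+1).
Oxidation state = 0 + 0 − 1 + 1 = 0.

0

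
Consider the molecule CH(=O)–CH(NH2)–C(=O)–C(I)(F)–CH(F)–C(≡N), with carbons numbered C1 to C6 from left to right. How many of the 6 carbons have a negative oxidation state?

Tallying each carbon's bonds:
C1: 1C, 1H, 2O → 0 − 1 + 2 = +1
C2: 2C, 1H, 1N → 0 − 1 + 1 = 0
C3: 2C, 2O → 0 + 2 = +2
C4: 2C, 1F, 1I → 0 + 1 + 1 = +2
C5: 2C, 1H, 1F → 0 − 1 + 1 = 0
C6: 1C, 3N → 0 + 3 = +3
0 carbons meet the condition.

0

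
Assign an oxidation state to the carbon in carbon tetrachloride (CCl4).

Assign +1 per bond to O/N/halogen, −1 per bond to H or an electropositive element, and 0 per bond to carbon.
The carbon has one bond to Cl (+1), one bond to Cl (+1), one bond to Cl (+1), one bond to Cl (+1).
Oxidation state = +1 + 1 + 1 + 1 = +4.

+4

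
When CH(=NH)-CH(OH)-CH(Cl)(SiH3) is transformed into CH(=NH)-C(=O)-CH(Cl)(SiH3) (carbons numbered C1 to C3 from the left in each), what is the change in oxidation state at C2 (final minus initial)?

Before: C2 has 2 bonds to C, 1 bond to H, 1 bond to O → oxidation state 0.
After: C2 has 2 bonds to C, 2 bonds to O → oxidation state +2.
Δ = +2 − (0) = +2, so this is an oxidation at C2.

+2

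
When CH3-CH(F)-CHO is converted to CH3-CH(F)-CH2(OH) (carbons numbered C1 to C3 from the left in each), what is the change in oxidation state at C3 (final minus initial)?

Before: C3 has 1 bond to C, 1 bond to H, 2 bonds to O → oxidation state +1.
After: C3 has 1 bond to C, 2 bonds to H, 1 bond to O → oxidation state -1.
Δ = -1 − (+1) = -2, so this is a reduction at C3.

-2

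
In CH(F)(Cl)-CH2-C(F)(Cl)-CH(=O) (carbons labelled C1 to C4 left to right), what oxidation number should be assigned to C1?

C1 has one bond to C (0), one bond to F (+1), one bond to H (-1), one bond to Cl (+1).
Oxidation state = 0 + 1 − 1 + 1 = +1.

+1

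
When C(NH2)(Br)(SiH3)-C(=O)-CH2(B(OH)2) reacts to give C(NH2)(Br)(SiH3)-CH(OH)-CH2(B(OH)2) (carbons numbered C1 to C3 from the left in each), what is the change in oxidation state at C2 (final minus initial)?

-2

Before: C2 has 2 bonds to C, 2 bonds to O → oxidation state +2.
After: C2 has 2 bonds to C, 1 bond to H, 1 bond to O → oxidation state 0.
Δ = 0 − (+2) = -2, so this is a reduction at C2.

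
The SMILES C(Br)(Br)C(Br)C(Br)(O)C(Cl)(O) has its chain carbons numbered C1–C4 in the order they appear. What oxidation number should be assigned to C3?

+2

C3 has one bond to C (0), one bond to C (0), one bond to Br (+1), one bond to O (+1).
Oxidation state = 0 + 0 + 1 + 1 = +2.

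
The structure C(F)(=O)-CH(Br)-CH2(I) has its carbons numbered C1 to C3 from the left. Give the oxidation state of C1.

Assign +1 per bond to O/N/halogen, −1 per bond to H or an electropositive element, and 0 per bond to carbon.
C1 has one bond to C (0), one bond to F (+1), a double bond to O (2×+1 = +2).
Oxidation state = 0 + 1 + 2 = +3.

+3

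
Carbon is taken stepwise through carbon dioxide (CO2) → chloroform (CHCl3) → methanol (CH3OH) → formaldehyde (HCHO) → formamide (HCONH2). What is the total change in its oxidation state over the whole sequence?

-2

Carbon oxidation states along the series — carbon dioxide: +4, chloroform: +2, methanol: -2, formaldehyde: 0, formamide: +2.
Net change = +2 − (+4) = -2.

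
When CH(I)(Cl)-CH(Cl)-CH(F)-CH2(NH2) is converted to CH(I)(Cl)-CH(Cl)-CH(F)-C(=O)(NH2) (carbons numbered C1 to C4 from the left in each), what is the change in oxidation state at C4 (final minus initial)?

Before: C4 has 1 bond to C, 2 bonds to H, 1 bond to N → oxidation state -1.
After: C4 has 1 bond to C, 2 bonds to O, 1 bond to N → oxidation state +3.
Δ = +3 − (-1) = +4, so this is an oxidation at C4.

+4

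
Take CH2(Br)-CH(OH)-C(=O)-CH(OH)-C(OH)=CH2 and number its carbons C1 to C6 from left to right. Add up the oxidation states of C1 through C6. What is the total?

Tallying each carbon's bonds:
C1: 1C, 2H, 1Br → 0 − 2 + 1 = -1
C2: 2C, 1H, 1O → 0 − 1 + 1 = 0
C3: 2C, 2O → 0 + 2 = +2
C4: 2C, 1H, 1O → 0 − 1 + 1 = 0
C5: 3C, 1O → 0 + 1 = +1
C6: 2C, 2H → 0 − 2 = -2
Sum = -1 + 0 + 2 + 0 + 1 − 2 = 0.

0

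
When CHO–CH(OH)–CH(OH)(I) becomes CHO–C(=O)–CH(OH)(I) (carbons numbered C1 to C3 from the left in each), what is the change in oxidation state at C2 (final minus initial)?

Before: C2 has 2 bonds to C, 1 bond to H, 1 bond to O → oxidation state 0.
After: C2 has 2 bonds to C, 2 bonds to O → oxidation state +2.
Δ = +2 − (0) = +2, so this is an oxidation at C2.

+2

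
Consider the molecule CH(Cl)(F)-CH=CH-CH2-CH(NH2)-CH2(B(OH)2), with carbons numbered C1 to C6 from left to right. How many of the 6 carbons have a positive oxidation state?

Assign +1 per bond to O/N/halogen, −1 per bond to H or an electropositive element, and 0 per bond to carbon. Tallying each carbon:
C1: 1C, 1H, 1F, 1Cl → 0 − 1 + 1 + 1 = +1
C2: 3C, 1H → 0 − 1 = -1
C3: 3C, 1H → 0 − 1 = -1
C4: 2C, 2H → 0 − 2 = -2
C5: 2C, 1H, 1N → 0 − 1 + 1 = 0
C6: 1C, 2H, 1B → 0 − 2 − 1 = -3
1 carbon (C1) meets the condition.

1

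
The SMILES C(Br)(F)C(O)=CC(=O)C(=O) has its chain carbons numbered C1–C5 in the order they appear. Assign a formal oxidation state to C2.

Bonds to more-electronegative neighbours contribute +1 each, bonds to H or metals contribute −1 each, and C–C bonds contribute 0.
C2 has one bond to C (0), a double bond to C (2×0 = 0), one bond to O (+1).
Oxidation state = 0 + 0 + 1 = +1.

+1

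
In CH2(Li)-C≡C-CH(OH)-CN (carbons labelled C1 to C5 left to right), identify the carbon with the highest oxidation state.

C5

Bonds to more-electronegative neighbours contribute +1 each, bonds to H or metals contribute −1 each, and C–C bonds contribute 0. Tallying each carbon:
C1: 1C, 2H, 1Li → 0 − 2 − 1 = -3
C2: 4C → 0 = 0
C3: 4C → 0 = 0
C4: 2C, 1H, 1O → 0 − 1 + 1 = 0
C5: 1C, 3N → 0 + 3 = +3
The most oxidised carbon is C5 at +3.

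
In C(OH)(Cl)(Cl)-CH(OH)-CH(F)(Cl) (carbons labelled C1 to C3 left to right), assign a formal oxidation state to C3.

C3 has one bond to C (0), one bond to F (+1), one bond to Cl (+1), one bond to H (-1).
Oxidation state = 0 + 1 + 1 − 1 = +1.

+1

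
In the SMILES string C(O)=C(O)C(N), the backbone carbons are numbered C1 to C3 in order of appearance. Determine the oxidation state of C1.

C1 has a double bond to C (2×0 = 0), one bond to O (+1), one bond to H (-1).
Oxidation state = 0 + 1 − 1 = 0.

0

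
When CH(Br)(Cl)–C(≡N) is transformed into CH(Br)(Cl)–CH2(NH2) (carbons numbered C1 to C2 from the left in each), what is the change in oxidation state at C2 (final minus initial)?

-4

Before: C2 has 1 bond to C, 3 bonds to N → oxidation state +3.
After: C2 has 1 bond to C, 2 bonds to H, 1 bond to N → oxidation state -1.
Δ = -1 − (+3) = -4, so this is a reduction at C2.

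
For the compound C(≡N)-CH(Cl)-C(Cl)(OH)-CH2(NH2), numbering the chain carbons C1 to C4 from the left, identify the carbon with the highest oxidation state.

C1

Assign +1 per bond to O/N/halogen, −1 per bond to H or an electropositive element, and 0 per bond to carbon. Tallying each carbon:
C1: 1C, 3N → 0 + 3 = +3
C2: 2C, 1H, 1Cl → 0 − 1 + 1 = 0
C3: 2C, 1O, 1Cl → 0 + 1 + 1 = +2
C4: 1C, 2H, 1N → 0 − 2 + 1 = -1
The most oxidised carbon is C1 at +3.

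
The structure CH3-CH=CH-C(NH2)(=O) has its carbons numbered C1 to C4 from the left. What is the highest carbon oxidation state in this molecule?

Bonds to more-electronegative neighbours contribute +1 each, bonds to H or metals contribute −1 each, and C–C bonds contribute 0. Tallying each carbon:
C1: 1C, 3H → 0 − 3 = -3
C2: 3C, 1H → 0 − 1 = -1
C3: 3C, 1H → 0 − 1 = -1
C4: 1C, 2O, 1N → 0 + 2 + 1 = +3
The highest value is +3.

+3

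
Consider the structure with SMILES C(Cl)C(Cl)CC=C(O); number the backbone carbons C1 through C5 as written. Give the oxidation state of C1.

Count +1 for every bond to an atom more electronegative than carbon and −1 for every bond to one less electronegative; C–C bonds are 0.
C1 has one bond to C (0), one bond to Cl (+1), one bond to H (-1), one bond to H (-1).
Oxidation state = 0 + 1 − 1 − 1 = -1.

-1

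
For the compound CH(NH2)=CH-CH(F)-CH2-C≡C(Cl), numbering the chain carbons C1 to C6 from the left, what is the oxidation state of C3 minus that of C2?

+1

C3: 2C, 1H, 1F → 0 − 1 + 1 = 0
C2: 3C, 1H → 0 − 1 = -1
Difference: 0 − (-1) = +1.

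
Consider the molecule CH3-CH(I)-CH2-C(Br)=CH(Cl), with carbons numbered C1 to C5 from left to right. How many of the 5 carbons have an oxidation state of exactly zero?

2

Tallying each carbon's bonds:
C1: 1C, 3H → 0 − 3 = -3
C2: 2C, 1H, 1I → 0 − 1 + 1 = 0
C3: 2C, 2H → 0 − 2 = -2
C4: 3C, 1Br → 0 + 1 = +1
C5: 2C, 1H, 1Cl → 0 − 1 + 1 = 0
2 carbons (C2, C5) meet the condition.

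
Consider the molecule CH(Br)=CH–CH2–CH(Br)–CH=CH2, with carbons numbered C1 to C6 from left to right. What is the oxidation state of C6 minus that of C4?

C6: 2C, 2H → 0 − 2 = -2
C4: 2C, 1H, 1Br → 0 − 1 + 1 = 0
Difference: -2 − (0) = -2.

-2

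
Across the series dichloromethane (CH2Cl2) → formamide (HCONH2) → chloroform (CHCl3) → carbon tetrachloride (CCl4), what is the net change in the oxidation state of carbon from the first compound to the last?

Carbon oxidation states along the series — dichloromethane: 0, formamide: +2, chloroform: +2, carbon tetrachloride: +4.
Net change = +4 − (0) = +4.

+4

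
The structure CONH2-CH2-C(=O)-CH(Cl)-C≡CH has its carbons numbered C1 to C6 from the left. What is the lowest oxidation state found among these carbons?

-2

Tallying each carbon's bonds:
C1: 1C, 2O, 1N → 0 + 2 + 1 = +3
C2: 2C, 2H → 0 − 2 = -2
C3: 2C, 2O → 0 + 2 = +2
C4: 2C, 1H, 1Cl → 0 − 1 + 1 = 0
C5: 4C → 0 = 0
C6: 3C, 1H → 0 − 1 = -1
The lowest value is -2.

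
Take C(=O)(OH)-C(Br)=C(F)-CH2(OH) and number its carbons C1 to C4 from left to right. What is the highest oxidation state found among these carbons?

+3

Tallying each carbon's bonds:
C1: 1C, 3O → 0 + 3 = +3
C2: 3C, 1Br → 0 + 1 = +1
C3: 3C, 1F → 0 + 1 = +1
C4: 1C, 2H, 1O → 0 − 2 + 1 = -1
The highest value is +3.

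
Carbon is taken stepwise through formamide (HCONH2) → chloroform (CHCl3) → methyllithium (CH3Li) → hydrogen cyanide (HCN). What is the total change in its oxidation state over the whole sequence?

Carbon oxidation states along the series — formamide: +2, chloroform: +2, methyllithium: -4, hydrogen cyanide: +2.
Net change = +2 − (+2) = 0.

0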